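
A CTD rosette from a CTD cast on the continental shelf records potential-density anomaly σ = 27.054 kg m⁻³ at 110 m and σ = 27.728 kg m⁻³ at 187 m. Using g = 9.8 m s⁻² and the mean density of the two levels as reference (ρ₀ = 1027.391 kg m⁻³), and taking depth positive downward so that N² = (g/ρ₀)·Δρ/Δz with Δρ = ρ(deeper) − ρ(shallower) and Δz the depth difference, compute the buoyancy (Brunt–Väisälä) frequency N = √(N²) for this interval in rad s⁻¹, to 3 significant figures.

Δρ = 1027.728 − 1027.054 = 0.674 kg m⁻³ over Δz = 187 − 110 = 77 m.
N² = (9.8/1027.391) × (0.674/77) = 8.3495 × 10⁻⁵ s⁻².
N = √(8.3495 × 10⁻⁵) = 9.1376 × 10⁻³ rad s⁻¹ ≈ 9.14 × 10⁻³ rad s⁻¹.

9.14 × 10⁻³ rad s⁻¹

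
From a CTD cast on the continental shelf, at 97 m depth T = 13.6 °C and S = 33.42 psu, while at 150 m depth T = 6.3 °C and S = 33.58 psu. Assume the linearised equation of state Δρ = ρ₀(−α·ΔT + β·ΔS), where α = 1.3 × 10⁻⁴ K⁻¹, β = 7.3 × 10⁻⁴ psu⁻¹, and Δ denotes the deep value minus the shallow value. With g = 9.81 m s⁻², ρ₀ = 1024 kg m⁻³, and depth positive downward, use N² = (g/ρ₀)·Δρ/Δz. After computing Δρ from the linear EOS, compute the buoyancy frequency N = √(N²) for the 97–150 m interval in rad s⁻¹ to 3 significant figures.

ΔT = -7.3 K, ΔS = +0.16 psu (deep − shallow).
Δρ/ρ₀ = −αΔT + βΔS = 9.49 × 10⁻⁴ + 1.168 × 10⁻⁴ = 1.0658 × 10⁻³, so Δρ ≈ 1.091 kg m⁻³.
N² = (g/ρ₀)·Δρ/Δz = g·(Δρ/ρ₀)/Δz = 9.81 × 1.0658 × 10⁻³ / 53 = 1.9727 × 10⁻⁴ s⁻².
N = √(1.9727 × 10⁻⁴) = 0.014045 rad s⁻¹ ≈ 0.0140 rad s⁻¹.

0.0140 rad s⁻¹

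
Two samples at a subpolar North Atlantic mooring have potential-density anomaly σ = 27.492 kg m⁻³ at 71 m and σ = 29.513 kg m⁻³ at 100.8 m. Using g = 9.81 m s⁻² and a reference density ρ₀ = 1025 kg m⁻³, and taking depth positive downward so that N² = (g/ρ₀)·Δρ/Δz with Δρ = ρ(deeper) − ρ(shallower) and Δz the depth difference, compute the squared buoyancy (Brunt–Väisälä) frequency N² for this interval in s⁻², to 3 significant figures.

6.49 × 10⁻⁴ s⁻²

Δρ = 1029.513 − 1027.492 = 2.021 kg m⁻³ over Δz = 100.8 − 71 = 29.8 m.
N² = (9.81/1025) × (2.021/29.8) = 6.4908 × 10⁻⁴ s⁻² ≈ 6.49 × 10⁻⁴ s⁻².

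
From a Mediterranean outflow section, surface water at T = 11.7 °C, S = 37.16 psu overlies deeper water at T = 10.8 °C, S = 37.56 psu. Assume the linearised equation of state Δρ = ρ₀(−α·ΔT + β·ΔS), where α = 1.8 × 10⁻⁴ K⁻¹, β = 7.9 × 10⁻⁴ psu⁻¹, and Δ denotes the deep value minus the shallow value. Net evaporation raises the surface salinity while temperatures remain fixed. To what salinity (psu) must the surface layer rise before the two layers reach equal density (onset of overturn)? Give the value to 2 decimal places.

Neutral buoyancy requires −α(T_deep − T_surf) + β(S_deep − S_surf′) = 0.
S_surf′ = S_deep − (α/β)·ΔT = 37.56 − (1.8 × 10⁻⁴/7.9 × 10⁻⁴)·(-0.9) = 37.7651 psu.
Increase required: 37.7651 − 37.16 = 0.6051 psu.

37.77 psu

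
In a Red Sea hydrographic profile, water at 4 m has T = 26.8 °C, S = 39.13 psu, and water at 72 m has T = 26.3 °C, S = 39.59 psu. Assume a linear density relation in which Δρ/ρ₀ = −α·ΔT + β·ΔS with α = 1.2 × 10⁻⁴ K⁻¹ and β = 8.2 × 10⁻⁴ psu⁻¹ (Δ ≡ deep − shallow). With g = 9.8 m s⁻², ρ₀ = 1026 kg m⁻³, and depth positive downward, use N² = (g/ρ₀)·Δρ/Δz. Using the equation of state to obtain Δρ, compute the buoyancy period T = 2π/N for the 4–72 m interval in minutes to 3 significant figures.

ΔT = -0.5 K, ΔS = +0.46 psu (deep − shallow).
Δρ/ρ₀ = −αΔT + βΔS = 6.00 × 10⁻⁵ + 3.772 × 10⁻⁴ = 4.372 × 10⁻⁴, so Δρ ≈ 0.4486 kg m⁻³.
N² = (g/ρ₀)·Δρ/Δz = g·(Δρ/ρ₀)/Δz = 9.8 × 4.372 × 10⁻⁴ / 68 = 6.3008 × 10⁻⁵ s⁻².
N = √(6.3008 × 10⁻⁵) = 7.9378 × 10⁻³ rad s⁻¹ → T = 2π/N = 791.55 s = 13.192 min ≈ 13.2 min.

13.2 min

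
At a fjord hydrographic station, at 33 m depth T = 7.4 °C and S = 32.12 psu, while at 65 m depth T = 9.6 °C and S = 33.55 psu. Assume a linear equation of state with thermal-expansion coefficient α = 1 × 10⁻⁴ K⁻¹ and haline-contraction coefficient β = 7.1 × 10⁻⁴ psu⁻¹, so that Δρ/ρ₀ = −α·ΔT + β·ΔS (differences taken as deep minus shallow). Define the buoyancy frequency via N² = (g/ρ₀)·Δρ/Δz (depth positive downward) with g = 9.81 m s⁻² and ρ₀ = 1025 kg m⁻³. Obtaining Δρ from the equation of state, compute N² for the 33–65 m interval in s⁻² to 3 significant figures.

ΔT = +2.2 K, ΔS = +1.43 psu (deep − shallow).
Δρ/ρ₀ = −αΔT + βΔS = -2.20 × 10⁻⁴ + 1.0153 × 10⁻³ = 7.953 × 10⁻⁴, so Δρ ≈ 0.8152 kg m⁻³.
N² = (g/ρ₀)·Δρ/Δz = g·(Δρ/ρ₀)/Δz = 9.81 × 7.953 × 10⁻⁴ / 32 = 2.4381 × 10⁻⁴ s⁻² ≈ 2.44 × 10⁻⁴ s⁻².

2.44 × 10⁻⁴ s⁻²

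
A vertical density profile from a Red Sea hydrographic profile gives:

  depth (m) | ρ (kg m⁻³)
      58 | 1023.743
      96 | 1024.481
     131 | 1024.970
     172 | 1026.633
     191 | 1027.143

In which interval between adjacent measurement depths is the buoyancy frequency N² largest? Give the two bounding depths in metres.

131–172 m

Compute the density gradient over each adjacent pair:
  58–96 m: Δρ/Δz = 0.738/38 = 0.019 kg m⁻⁴
  96–131 m: Δρ/Δz = 0.489/35 = 0.014 kg m⁻⁴
  131–172 m: Δρ/Δz = 1.663/41 = 0.041 kg m⁻⁴
  172–191 m: Δρ/Δz = 0.510/19 = 0.027 kg m⁻⁴
The largest gradient is in the 131–172 m interval — the pycnocline.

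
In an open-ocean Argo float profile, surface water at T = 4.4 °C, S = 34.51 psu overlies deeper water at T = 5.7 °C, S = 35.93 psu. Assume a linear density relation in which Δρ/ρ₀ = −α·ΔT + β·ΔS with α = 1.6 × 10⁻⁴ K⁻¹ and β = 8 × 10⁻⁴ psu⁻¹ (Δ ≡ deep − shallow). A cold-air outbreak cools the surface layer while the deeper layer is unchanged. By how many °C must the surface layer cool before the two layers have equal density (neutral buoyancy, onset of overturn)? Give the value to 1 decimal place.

5.8 °C

Neutral buoyancy requires Δρ = 0, i.e. −α(T_deep − T_surf′) + β(S_deep − S_surf) = 0.
T_surf′ = T_deep − (β/α)·ΔS = 5.7 − (8 × 10⁻⁴/1.6 × 10⁻⁴)·(+1.42) = -1.400 °C.
Cooling required: 4.4 − (-1.400) = 5.800 °C.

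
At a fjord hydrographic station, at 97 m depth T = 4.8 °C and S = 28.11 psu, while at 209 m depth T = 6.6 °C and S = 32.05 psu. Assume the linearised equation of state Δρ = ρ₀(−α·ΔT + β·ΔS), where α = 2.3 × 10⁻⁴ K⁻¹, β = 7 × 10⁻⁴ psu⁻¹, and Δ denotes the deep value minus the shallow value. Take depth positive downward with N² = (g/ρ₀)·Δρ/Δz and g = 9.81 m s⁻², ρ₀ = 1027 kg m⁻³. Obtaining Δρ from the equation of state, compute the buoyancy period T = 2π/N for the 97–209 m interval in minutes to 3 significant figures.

ΔT = +1.8 K, ΔS = +3.94 psu (deep − shallow).
Δρ/ρ₀ = −αΔT + βΔS = -4.14 × 10⁻⁴ + 2.758 × 10⁻³ = 2.344 × 10⁻³, so Δρ ≈ 2.407 kg m⁻³.
N² = (g/ρ₀)·Δρ/Δz = g·(Δρ/ρ₀)/Δz = 9.81 × 2.344 × 10⁻³ / 112 = 2.0531 × 10⁻⁴ s⁻².
N = √(2.0531 × 10⁻⁴) = 0.014329 rad s⁻¹ → T = 2π/N = 438.49 s = 7.3082 min ≈ 7.31 min.

7.31 min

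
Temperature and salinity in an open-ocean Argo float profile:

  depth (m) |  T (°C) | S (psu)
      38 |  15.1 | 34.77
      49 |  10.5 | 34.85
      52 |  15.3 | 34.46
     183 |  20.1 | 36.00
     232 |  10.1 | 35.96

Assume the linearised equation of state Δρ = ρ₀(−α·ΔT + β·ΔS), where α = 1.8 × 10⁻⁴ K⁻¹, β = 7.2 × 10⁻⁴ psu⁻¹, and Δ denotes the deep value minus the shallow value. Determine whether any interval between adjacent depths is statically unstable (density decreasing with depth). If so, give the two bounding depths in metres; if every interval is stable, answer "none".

49–52 m

Evaluate Δρ/ρ₀ = −αΔT + βΔS across each adjacent pair:
  38–49 m: −αΔT+βΔS = −(1.8 × 10⁻⁴)(-4.6)+(7.2 × 10⁻⁴)(+0.08) = 8.9 × 10⁻⁴ → stable
  49–52 m: −αΔT+βΔS = −(1.8 × 10⁻⁴)(+4.8)+(7.2 × 10⁻⁴)(-0.39) = -1.1 × 10⁻³ → UNSTABLE
  52–183 m: −αΔT+βΔS = −(1.8 × 10⁻⁴)(+4.8)+(7.2 × 10⁻⁴)(+1.54) = 2.4 × 10⁻⁴ → stable
  183–232 m: −αΔT+βΔS = −(1.8 × 10⁻⁴)(-10.0)+(7.2 × 10⁻⁴)(-0.04) = 1.8 × 10⁻³ → stable
The 49–52 m interval has Δρ < 0: lighter water underlies denser water.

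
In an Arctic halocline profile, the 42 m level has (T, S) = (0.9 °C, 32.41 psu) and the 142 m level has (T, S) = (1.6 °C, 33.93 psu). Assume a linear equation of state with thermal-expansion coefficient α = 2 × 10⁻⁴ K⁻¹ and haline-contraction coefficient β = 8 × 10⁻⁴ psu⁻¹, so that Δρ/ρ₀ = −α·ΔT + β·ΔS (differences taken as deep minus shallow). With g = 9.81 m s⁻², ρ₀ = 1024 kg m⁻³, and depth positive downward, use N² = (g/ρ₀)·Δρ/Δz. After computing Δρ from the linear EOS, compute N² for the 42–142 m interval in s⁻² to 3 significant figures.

1.06 × 10⁻⁴ s⁻²

ΔT = +0.7 K, ΔS = +1.52 psu (deep − shallow).
Δρ/ρ₀ = −αΔT + βΔS = -1.40 × 10⁻⁴ + 1.216 × 10⁻³ = 1.076 × 10⁻³, so Δρ ≈ 1.102 kg m⁻³.
N² = (g/ρ₀)·Δρ/Δz = g·(Δρ/ρ₀)/Δz = 9.81 × 1.076 × 10⁻³ / 100 = 1.0556 × 10⁻⁴ s⁻² ≈ 1.06 × 10⁻⁴ s⁻².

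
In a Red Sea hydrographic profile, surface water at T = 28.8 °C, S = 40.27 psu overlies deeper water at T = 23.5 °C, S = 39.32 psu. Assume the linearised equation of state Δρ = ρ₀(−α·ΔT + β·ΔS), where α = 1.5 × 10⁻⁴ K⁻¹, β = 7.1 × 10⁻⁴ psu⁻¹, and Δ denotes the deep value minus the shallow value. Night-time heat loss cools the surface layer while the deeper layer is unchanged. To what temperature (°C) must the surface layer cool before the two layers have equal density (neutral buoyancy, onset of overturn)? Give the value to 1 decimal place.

28.0 °C

Neutral buoyancy requires Δρ = 0, i.e. −α(T_deep − T_surf′) + β(S_deep − S_surf) = 0.
T_surf′ = T_deep − (β/α)·ΔS = 23.5 − (7.1 × 10⁻⁴/1.5 × 10⁻⁴)·(-0.95) = 27.997 °C.
Cooling required: 28.8 − (27.997) = 0.803 °C.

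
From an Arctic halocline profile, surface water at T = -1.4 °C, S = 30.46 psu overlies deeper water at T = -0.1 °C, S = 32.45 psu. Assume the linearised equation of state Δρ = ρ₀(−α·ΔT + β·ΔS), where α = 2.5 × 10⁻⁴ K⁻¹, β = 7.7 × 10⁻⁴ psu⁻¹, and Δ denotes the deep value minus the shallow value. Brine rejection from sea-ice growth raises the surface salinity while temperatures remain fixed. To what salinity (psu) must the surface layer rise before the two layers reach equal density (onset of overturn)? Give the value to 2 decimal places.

32.03 psu

Neutral buoyancy requires −α(T_deep − T_surf) + β(S_deep − S_surf′) = 0.
S_surf′ = S_deep − (α/β)·ΔT = 32.45 − (2.5 × 10⁻⁴/7.7 × 10⁻⁴)·(+1.3) = 32.0279 psu.
Increase required: 32.0279 − 30.46 = 1.5679 psu.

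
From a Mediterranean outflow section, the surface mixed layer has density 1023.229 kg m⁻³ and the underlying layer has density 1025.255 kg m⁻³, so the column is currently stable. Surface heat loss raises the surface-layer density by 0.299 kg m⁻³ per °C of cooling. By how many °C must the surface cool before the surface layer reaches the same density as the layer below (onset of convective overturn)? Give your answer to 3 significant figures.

Density deficit of the surface layer: 1025.255 − 1023.229 = 2.026 kg m⁻³.
Required change = 2.026 / 0.299 = 6.78 °C.

6.78 °C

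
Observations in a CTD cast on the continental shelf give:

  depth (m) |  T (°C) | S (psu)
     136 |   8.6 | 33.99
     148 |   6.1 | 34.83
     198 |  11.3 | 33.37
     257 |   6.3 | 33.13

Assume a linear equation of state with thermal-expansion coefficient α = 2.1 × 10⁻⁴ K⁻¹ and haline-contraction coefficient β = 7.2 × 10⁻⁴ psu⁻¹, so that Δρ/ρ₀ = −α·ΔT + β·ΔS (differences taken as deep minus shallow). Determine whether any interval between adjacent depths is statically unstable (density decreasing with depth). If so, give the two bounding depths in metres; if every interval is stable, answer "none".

Evaluate Δρ/ρ₀ = −αΔT + βΔS across each adjacent pair:
  136–148 m: −αΔT+βΔS = −(2.1 × 10⁻⁴)(-2.5)+(7.2 × 10⁻⁴)(+0.84) = 1.1 × 10⁻³ → stable
  148–198 m: −αΔT+βΔS = −(2.1 × 10⁻⁴)(+5.2)+(7.2 × 10⁻⁴)(-1.46) = -2.1 × 10⁻³ → UNSTABLE
  198–257 m: −αΔT+βΔS = −(2.1 × 10⁻⁴)(-5.0)+(7.2 × 10⁻⁴)(-0.24) = 8.8 × 10⁻⁴ → stable
The 148–198 m interval has Δρ < 0: lighter water underlies denser water.

148–198 m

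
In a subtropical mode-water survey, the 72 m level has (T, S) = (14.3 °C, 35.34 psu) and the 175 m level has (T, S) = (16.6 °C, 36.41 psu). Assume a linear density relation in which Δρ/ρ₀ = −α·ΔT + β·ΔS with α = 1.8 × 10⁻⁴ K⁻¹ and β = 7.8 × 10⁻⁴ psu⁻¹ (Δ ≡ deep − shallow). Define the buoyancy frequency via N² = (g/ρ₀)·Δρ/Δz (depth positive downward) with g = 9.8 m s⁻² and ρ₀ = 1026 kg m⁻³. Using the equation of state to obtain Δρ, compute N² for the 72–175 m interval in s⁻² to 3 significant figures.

ΔT = +2.3 K, ΔS = +1.07 psu (deep − shallow).
Δρ/ρ₀ = −αΔT + βΔS = -4.14 × 10⁻⁴ + 8.346 × 10⁻⁴ = 4.206 × 10⁻⁴, so Δρ ≈ 0.4315 kg m⁻³.
N² = (g/ρ₀)·Δρ/Δz = g·(Δρ/ρ₀)/Δz = 9.8 × 4.206 × 10⁻⁴ / 103 = 4.0018 × 10⁻⁵ s⁻² ≈ 4.00 × 10⁻⁵ s⁻².

4.00 × 10⁻⁵ s⁻²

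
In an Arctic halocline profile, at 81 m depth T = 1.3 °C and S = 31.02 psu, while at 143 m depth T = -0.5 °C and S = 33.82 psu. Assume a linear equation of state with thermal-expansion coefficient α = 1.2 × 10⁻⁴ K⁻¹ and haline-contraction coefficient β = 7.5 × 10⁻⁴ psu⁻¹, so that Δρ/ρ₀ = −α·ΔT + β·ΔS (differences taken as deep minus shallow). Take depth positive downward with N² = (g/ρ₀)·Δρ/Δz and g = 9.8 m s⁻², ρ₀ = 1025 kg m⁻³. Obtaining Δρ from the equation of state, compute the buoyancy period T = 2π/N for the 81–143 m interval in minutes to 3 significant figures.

5.47 min

ΔT = -1.8 K, ΔS = +2.80 psu (deep − shallow).
Δρ/ρ₀ = −αΔT + βΔS = 2.16 × 10⁻⁴ + 2.10 × 10⁻³ = 2.316 × 10⁻³, so Δρ ≈ 2.374 kg m⁻³.
N² = (g/ρ₀)·Δρ/Δz = g·(Δρ/ρ₀)/Δz = 9.8 × 2.316 × 10⁻³ / 62 = 3.6608 × 10⁻⁴ s⁻².
N = √(3.6608 × 10⁻⁴) = 0.019133 rad s⁻¹ → T = 2π/N = 328.40 s = 5.4733 min ≈ 5.47 min.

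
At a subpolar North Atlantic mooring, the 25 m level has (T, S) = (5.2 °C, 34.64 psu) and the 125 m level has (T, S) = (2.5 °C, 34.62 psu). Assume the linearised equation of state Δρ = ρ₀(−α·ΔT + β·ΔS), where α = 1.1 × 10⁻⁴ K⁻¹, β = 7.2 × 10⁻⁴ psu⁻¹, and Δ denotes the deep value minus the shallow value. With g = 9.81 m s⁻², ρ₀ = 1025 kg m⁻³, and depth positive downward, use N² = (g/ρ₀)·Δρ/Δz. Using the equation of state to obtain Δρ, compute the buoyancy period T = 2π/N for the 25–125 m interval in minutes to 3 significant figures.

ΔT = -2.7 K, ΔS = -0.02 psu (deep − shallow).
Δρ/ρ₀ = −αΔT + βΔS = 2.97 × 10⁻⁴ − 1.44 × 10⁻⁵ = 2.826 × 10⁻⁴, so Δρ ≈ 0.2897 kg m⁻³.
N² = (g/ρ₀)·Δρ/Δz = g·(Δρ/ρ₀)/Δz = 9.81 × 2.826 × 10⁻⁴ / 100 = 2.7723 × 10⁻⁵ s⁻².
N = √(2.7723 × 10⁻⁵) = 5.2653 × 10⁻³ rad s⁻¹ → T = 2π/N = 1.1933 × 10³ s = 19.888 min ≈ 19.9 min.

19.9 min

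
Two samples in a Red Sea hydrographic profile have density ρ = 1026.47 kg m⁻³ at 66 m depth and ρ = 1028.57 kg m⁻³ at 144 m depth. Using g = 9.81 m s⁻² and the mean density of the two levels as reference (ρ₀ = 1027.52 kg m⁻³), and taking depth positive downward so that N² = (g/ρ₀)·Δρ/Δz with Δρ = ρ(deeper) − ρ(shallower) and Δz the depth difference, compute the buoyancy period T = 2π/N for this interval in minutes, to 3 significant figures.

Δρ = 1028.57 − 1026.47 = 2.10 kg m⁻³ over Δz = 144 − 66 = 78 m.
N² = (9.81/1027.52) × (2.10/78) = 2.5704 × 10⁻⁴ s⁻².
N = √(2.5704 × 10⁻⁴) = 0.016032 rad s⁻¹, so T = 2π/N = 391.92 s = 6.5320 min ≈ 6.53 min.

6.53 min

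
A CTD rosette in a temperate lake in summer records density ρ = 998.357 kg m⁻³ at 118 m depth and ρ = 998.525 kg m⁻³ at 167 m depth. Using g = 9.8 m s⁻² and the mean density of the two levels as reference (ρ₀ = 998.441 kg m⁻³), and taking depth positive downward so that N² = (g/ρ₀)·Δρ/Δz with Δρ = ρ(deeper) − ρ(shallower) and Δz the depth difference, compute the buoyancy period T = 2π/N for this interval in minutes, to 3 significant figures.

18.1 min

Δρ = 998.525 − 998.357 = 0.168 kg m⁻³ over Δz = 167 − 118 = 49 m.
N² = (9.8/998.441) × (0.168/49) = 3.3652 × 10⁻⁵ s⁻².
N = √(3.3652 × 10⁻⁵) = 5.8010 × 10⁻³ rad s⁻¹, so T = 2π/N = 1.0831 × 10³ s = 18.052 min ≈ 18.1 min.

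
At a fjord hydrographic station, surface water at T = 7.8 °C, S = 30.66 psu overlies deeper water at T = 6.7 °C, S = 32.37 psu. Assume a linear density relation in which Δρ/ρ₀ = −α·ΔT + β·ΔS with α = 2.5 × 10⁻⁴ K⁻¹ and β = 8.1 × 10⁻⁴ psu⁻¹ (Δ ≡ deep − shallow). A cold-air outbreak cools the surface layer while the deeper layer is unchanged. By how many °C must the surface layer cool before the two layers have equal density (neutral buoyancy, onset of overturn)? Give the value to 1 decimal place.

Neutral buoyancy requires Δρ = 0, i.e. −α(T_deep − T_surf′) + β(S_deep − S_surf) = 0.
T_surf′ = T_deep − (β/α)·ΔS = 6.7 − (8.1 × 10⁻⁴/2.5 × 10⁻⁴)·(+1.71) = 1.160 °C.
Cooling required: 7.8 − (1.160) = 6.640 °C.

6.6 °C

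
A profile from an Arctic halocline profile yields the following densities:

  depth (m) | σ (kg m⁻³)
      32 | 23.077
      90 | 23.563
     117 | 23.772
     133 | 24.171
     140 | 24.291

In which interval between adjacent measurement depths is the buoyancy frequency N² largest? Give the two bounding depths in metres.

117–133 m

Compute the density gradient over each adjacent pair:
  32–90 m: Δρ/Δz = 0.486/58 = 8.4 × 10⁻³ kg m⁻⁴
  90–117 m: Δρ/Δz = 0.209/27 = 7.7 × 10⁻³ kg m⁻⁴
  117–133 m: Δρ/Δz = 0.399/16 = 0.025 kg m⁻⁴
  133–140 m: Δρ/Δz = 0.120/7 = 0.017 kg m⁻⁴
The largest gradient is in the 117–133 m interval — the pycnocline.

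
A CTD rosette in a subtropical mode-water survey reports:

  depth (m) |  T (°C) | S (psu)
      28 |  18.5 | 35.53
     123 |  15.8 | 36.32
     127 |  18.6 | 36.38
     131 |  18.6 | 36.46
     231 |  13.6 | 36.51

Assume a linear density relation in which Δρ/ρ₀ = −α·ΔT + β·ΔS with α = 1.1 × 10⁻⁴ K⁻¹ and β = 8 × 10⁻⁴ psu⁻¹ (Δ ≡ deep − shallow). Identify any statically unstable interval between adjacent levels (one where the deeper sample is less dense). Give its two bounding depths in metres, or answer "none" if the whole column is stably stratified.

Evaluate Δρ/ρ₀ = −αΔT + βΔS across each adjacent pair:
  28–123 m: −αΔT+βΔS = −(1.1 × 10⁻⁴)(-2.7)+(8 × 10⁻⁴)(+0.79) = 9.3 × 10⁻⁴ → stable
  123–127 m: −αΔT+βΔS = −(1.1 × 10⁻⁴)(+2.8)+(8 × 10⁻⁴)(+0.06) = -2.6 × 10⁻⁴ → UNSTABLE
  127–131 m: −αΔT+βΔS = −(1.1 × 10⁻⁴)(+0.0)+(8 × 10⁻⁴)(+0.08) = 6.4 × 10⁻⁵ → stable
  131–231 m: −αΔT+βΔS = −(1.1 × 10⁻⁴)(-5.0)+(8 × 10⁻⁴)(+0.05) = 5.9 × 10⁻⁴ → stable
The 123–127 m interval has Δρ < 0: lighter water underlies denser water.

123–127 m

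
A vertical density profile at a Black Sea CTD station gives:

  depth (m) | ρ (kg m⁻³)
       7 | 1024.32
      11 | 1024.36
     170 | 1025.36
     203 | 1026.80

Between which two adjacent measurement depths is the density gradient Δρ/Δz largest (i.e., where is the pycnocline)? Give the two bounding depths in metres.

170–203 m

Compute the density gradient over each adjacent pair:
  7–11 m: Δρ/Δz = 0.04/4 = 0.010 kg m⁻⁴
  11–170 m: Δρ/Δz = 1.00/159 = 6.3 × 10⁻³ kg m⁻⁴
  170–203 m: Δρ/Δz = 1.44/33 = 0.044 kg m⁻⁴
The largest gradient is in the 170–203 m interval — the pycnocline.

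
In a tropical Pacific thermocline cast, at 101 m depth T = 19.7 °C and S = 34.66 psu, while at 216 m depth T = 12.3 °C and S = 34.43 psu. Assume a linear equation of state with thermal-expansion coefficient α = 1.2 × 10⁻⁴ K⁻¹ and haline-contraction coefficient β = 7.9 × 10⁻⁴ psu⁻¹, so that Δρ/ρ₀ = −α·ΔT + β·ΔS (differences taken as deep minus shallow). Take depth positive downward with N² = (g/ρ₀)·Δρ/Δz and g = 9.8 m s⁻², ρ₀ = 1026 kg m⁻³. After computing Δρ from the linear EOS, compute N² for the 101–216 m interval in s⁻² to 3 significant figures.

6.02 × 10⁻⁵ s⁻²

ΔT = -7.4 K, ΔS = -0.23 psu (deep − shallow).
Δρ/ρ₀ = −αΔT + βΔS = 8.88 × 10⁻⁴ − 1.817 × 10⁻⁴ = 7.063 × 10⁻⁴, so Δρ ≈ 0.7247 kg m⁻³.
N² = (g/ρ₀)·Δρ/Δz = g·(Δρ/ρ₀)/Δz = 9.8 × 7.063 × 10⁻⁴ / 115 = 6.0189 × 10⁻⁵ s⁻² ≈ 6.02 × 10⁻⁵ s⁻².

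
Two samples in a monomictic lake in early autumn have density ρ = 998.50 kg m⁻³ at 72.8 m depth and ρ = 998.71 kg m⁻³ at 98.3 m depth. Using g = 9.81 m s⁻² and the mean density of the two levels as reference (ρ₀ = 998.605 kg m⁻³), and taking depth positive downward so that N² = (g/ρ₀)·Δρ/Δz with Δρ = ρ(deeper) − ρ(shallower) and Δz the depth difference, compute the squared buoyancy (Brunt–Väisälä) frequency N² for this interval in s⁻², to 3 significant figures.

Δρ = 998.71 − 998.50 = 0.21 kg m⁻³ over Δz = 98.3 − 72.8 = 25.5 m.
N² = (9.81/998.605) × (0.21/25.5) = 8.0901 × 10⁻⁵ s⁻² ≈ 8.09 × 10⁻⁵ s⁻².

8.09 × 10⁻⁵ s⁻²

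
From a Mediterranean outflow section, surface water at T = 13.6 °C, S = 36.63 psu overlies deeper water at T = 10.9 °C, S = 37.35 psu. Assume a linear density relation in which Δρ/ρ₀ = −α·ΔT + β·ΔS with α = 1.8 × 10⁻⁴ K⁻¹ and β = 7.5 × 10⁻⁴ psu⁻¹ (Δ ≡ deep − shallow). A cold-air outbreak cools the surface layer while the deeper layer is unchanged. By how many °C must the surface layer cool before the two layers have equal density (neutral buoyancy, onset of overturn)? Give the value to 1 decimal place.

Neutral buoyancy requires Δρ = 0, i.e. −α(T_deep − T_surf′) + β(S_deep − S_surf) = 0.
T_surf′ = T_deep − (β/α)·ΔS = 10.9 − (7.5 × 10⁻⁴/1.8 × 10⁻⁴)·(+0.72) = 7.900 °C.
Cooling required: 13.6 − (7.900) = 5.700 °C.

5.7 °C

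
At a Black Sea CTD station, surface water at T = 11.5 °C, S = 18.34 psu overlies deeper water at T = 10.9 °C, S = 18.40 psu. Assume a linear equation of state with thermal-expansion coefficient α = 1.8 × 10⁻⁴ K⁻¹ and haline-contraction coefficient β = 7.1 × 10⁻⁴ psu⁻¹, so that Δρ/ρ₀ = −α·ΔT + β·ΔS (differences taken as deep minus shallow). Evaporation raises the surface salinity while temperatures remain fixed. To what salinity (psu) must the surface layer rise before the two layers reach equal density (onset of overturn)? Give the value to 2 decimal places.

18.55 psu

Neutral buoyancy requires −α(T_deep − T_surf) + β(S_deep − S_surf′) = 0.
S_surf′ = S_deep − (α/β)·ΔT = 18.40 − (1.8 × 10⁻⁴/7.1 × 10⁻⁴)·(-0.6) = 18.5521 psu.
Increase required: 18.5521 − 18.34 = 0.2121 psu.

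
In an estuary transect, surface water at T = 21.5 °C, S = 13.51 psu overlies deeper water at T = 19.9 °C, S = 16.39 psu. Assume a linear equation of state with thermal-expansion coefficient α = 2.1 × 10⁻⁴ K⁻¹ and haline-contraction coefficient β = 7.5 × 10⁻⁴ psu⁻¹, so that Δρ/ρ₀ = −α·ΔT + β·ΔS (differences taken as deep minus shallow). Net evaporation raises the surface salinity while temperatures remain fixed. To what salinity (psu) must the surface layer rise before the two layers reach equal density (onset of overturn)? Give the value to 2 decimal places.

16.84 psu

Neutral buoyancy requires −α(T_deep − T_surf) + β(S_deep − S_surf′) = 0.
S_surf′ = S_deep − (α/β)·ΔT = 16.39 − (2.1 × 10⁻⁴/7.5 × 10⁻⁴)·(-1.6) = 16.8380 psu.
Increase required: 16.8380 − 13.51 = 3.3280 psu.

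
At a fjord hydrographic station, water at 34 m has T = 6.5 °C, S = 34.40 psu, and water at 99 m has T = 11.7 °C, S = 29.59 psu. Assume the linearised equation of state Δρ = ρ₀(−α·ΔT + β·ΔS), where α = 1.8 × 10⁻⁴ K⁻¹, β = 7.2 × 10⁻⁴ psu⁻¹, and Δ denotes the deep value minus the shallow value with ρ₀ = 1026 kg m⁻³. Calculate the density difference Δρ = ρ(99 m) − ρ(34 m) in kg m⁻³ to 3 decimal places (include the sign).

ΔT = +5.2 K, ΔS = -4.81 psu (deep − shallow).
Δρ/ρ₀ = −(1.8 × 10⁻⁴)(+5.2) + (7.2 × 10⁻⁴)(-4.81) = -4.3992 × 10⁻³.
Δρ = 1026 × (-4.3992 × 10⁻³) = -4.514 kg m⁻³.
Negative Δρ: lighter below, statically unstable.

-4.514 kg m⁻³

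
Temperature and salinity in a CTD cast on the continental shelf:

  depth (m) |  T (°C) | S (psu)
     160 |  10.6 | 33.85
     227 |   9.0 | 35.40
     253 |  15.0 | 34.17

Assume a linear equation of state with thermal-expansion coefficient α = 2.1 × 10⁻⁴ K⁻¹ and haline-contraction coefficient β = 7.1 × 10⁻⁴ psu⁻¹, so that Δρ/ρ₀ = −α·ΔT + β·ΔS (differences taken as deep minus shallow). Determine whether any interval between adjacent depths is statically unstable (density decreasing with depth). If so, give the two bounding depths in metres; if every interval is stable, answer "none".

Evaluate Δρ/ρ₀ = −αΔT + βΔS across each adjacent pair:
  160–227 m: −αΔT+βΔS = −(2.1 × 10⁻⁴)(-1.6)+(7.1 × 10⁻⁴)(+1.55) = 1.4 × 10⁻³ → stable
  227–253 m: −αΔT+βΔS = −(2.1 × 10⁻⁴)(+6.0)+(7.1 × 10⁻⁴)(-1.23) = -2.1 × 10⁻³ → UNSTABLE
The 227–253 m interval has Δρ < 0: lighter water underlies denser water.

227–253 m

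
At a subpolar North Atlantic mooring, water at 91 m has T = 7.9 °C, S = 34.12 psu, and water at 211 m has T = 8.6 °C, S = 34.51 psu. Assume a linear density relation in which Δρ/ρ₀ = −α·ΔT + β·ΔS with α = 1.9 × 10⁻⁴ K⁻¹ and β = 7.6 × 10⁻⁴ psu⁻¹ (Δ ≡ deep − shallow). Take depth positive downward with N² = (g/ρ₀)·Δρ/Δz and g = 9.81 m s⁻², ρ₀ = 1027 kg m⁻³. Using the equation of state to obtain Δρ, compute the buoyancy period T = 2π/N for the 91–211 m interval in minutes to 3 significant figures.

28.7 min

ΔT = +0.7 K, ΔS = +0.39 psu (deep − shallow).
Δρ/ρ₀ = −αΔT + βΔS = -1.33 × 10⁻⁴ + 2.964 × 10⁻⁴ = 1.634 × 10⁻⁴, so Δρ ≈ 0.1678 kg m⁻³.
N² = (g/ρ₀)·Δρ/Δz = g·(Δρ/ρ₀)/Δz = 9.81 × 1.634 × 10⁻⁴ / 120 = 1.3358 × 10⁻⁵ s⁻².
N = √(1.3358 × 10⁻⁵) = 3.6549 × 10⁻³ rad s⁻¹ → T = 2π/N = 1.7191 × 10³ s = 28.652 min ≈ 28.7 min.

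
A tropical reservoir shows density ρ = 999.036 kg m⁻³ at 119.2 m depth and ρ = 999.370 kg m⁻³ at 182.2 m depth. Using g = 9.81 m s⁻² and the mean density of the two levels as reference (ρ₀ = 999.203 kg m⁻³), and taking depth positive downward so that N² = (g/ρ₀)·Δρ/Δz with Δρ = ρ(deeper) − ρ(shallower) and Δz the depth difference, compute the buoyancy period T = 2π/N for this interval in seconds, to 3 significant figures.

Δρ = 999.370 − 999.036 = 0.334 kg m⁻³ over Δz = 182.2 − 119.2 = 63 m.
N² = (9.81/999.203) × (0.334/63) = 5.2050 × 10⁻⁵ s⁻².
N = √(5.2050 × 10⁻⁵) = 7.2146 × 10⁻³ rad s⁻¹, so T = 2π/N = 870.90 s ≈ 871 s.

871 s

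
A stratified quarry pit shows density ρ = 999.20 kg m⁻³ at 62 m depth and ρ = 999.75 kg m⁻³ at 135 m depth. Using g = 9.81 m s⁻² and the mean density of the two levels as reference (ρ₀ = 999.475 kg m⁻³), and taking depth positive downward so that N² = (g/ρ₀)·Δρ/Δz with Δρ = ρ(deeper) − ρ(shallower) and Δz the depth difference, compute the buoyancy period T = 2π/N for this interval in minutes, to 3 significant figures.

12.2 min

Δρ = 999.75 − 999.20 = 0.55 kg m⁻³ over Δz = 135 − 62 = 73 m.
N² = (9.81/999.475) × (0.55/73) = 7.3950 × 10⁻⁵ s⁻².
N = √(7.3950 × 10⁻⁵) = 8.5994 × 10⁻³ rad s⁻¹, so T = 2π/N = 730.65 s = 12.178 min ≈ 12.2 min.
N² > 0, so the interval is statically stable.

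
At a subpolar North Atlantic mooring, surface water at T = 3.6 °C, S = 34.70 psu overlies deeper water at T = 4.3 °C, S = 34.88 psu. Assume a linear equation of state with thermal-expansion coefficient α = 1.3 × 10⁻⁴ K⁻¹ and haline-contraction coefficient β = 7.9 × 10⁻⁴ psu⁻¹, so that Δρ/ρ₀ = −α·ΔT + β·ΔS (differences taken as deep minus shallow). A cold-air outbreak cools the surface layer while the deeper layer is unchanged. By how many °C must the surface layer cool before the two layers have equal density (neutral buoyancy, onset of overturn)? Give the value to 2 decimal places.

0.39 °C

Neutral buoyancy requires Δρ = 0, i.e. −α(T_deep − T_surf′) + β(S_deep − S_surf) = 0.
T_surf′ = T_deep − (β/α)·ΔS = 4.3 − (7.9 × 10⁻⁴/1.3 × 10⁻⁴)·(+0.18) = 3.2062 °C.
Cooling required: 3.6 − (3.2062) = 0.3938 °C.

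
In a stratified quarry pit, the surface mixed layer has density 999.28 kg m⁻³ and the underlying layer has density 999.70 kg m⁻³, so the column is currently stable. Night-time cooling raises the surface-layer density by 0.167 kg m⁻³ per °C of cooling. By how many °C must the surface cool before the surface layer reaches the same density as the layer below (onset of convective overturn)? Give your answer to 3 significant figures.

2.51 °C

Density deficit of the surface layer: 999.70 − 999.28 = 0.42 kg m⁻³.
Required change = 0.42 / 0.167 = 2.51 °C.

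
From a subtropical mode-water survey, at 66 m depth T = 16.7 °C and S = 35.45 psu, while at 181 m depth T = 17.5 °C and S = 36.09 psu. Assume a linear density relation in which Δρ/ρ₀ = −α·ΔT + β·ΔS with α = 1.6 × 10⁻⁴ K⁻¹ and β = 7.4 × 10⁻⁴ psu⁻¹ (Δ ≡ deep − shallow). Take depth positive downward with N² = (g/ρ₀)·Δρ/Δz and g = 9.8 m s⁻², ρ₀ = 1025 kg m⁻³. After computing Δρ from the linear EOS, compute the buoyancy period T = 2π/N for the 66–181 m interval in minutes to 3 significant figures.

19.3 min

ΔT = +0.8 K, ΔS = +0.64 psu (deep − shallow).
Δρ/ρ₀ = −αΔT + βΔS = -1.28 × 10⁻⁴ + 4.736 × 10⁻⁴ = 3.456 × 10⁻⁴, so Δρ ≈ 0.3542 kg m⁻³.
N² = (g/ρ₀)·Δρ/Δz = g·(Δρ/ρ₀)/Δz = 9.8 × 3.456 × 10⁻⁴ / 115 = 2.9451 × 10⁻⁵ s⁻².
N = √(2.9451 × 10⁻⁵) = 5.4269 × 10⁻³ rad s⁻¹ → T = 2π/N = 1.1578 × 10³ s = 19.297 min ≈ 19.3 min.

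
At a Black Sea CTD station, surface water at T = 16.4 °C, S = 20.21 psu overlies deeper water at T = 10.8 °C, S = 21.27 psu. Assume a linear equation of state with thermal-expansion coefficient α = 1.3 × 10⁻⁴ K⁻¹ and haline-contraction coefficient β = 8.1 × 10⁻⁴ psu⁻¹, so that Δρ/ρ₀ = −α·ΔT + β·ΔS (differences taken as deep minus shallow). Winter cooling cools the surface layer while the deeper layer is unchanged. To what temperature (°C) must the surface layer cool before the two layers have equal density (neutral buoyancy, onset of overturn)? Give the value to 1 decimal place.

4.2 °C

Neutral buoyancy requires Δρ = 0, i.e. −α(T_deep − T_surf′) + β(S_deep − S_surf) = 0.
T_surf′ = T_deep − (β/α)·ΔS = 10.8 − (8.1 × 10⁻⁴/1.3 × 10⁻⁴)·(+1.06) = 4.195 °C.
Cooling required: 16.4 − (4.195) = 12.205 °C.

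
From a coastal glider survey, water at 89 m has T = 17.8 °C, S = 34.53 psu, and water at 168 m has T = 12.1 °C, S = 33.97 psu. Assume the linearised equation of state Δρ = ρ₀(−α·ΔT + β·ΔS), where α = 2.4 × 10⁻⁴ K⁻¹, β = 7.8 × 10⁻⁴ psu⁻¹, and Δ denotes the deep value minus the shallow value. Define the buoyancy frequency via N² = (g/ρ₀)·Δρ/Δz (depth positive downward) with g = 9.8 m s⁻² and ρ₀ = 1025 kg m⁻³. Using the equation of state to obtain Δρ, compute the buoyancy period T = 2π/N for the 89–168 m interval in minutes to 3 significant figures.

9.74 min

ΔT = -5.7 K, ΔS = -0.56 psu (deep − shallow).
Δρ/ρ₀ = −αΔT + βΔS = 1.368 × 10⁻³ − 4.368 × 10⁻⁴ = 9.312 × 10⁻⁴, so Δρ ≈ 0.9545 kg m⁻³.
N² = (g/ρ₀)·Δρ/Δz = g·(Δρ/ρ₀)/Δz = 9.8 × 9.312 × 10⁻⁴ / 79 = 1.1552 × 10⁻⁴ s⁻².
N = √(1.1552 × 10⁻⁴) = 0.010748 rad s⁻¹ → T = 2π/N = 584.59 s = 9.7432 min ≈ 9.74 min.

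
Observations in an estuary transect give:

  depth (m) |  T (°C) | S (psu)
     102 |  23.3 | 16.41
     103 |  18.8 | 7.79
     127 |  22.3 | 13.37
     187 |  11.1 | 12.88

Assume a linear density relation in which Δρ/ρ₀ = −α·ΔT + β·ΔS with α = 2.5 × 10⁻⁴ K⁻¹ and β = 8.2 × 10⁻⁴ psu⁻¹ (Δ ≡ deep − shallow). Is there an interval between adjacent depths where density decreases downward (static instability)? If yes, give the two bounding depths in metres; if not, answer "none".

102–103 m

Evaluate Δρ/ρ₀ = −αΔT + βΔS across each adjacent pair:
  102–103 m: −αΔT+βΔS = −(2.5 × 10⁻⁴)(-4.5)+(8.2 × 10⁻⁴)(-8.62) = -5.9 × 10⁻³ → UNSTABLE
  103–127 m: −αΔT+βΔS = −(2.5 × 10⁻⁴)(+3.5)+(8.2 × 10⁻⁴)(+5.58) = 3.7 × 10⁻³ → stable
  127–187 m: −αΔT+βΔS = −(2.5 × 10⁻⁴)(-11.2)+(8.2 × 10⁻⁴)(-0.49) = 2.4 × 10⁻³ → stable
The 102–103 m interval has Δρ < 0: lighter water underlies denser water.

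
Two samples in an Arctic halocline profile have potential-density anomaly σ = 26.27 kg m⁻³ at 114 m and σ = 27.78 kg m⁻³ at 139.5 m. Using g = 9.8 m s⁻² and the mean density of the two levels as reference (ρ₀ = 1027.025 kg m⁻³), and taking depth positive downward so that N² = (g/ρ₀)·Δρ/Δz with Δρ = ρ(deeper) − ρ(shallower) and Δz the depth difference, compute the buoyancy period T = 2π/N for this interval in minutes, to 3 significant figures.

4.41 min

Δρ = 1027.78 − 1026.27 = 1.51 kg m⁻³ over Δz = 139.5 − 114 = 25.5 m.
N² = (9.8/1027.025) × (1.51/25.5) = 5.6504 × 10⁻⁴ s⁻².
N = √(5.6504 × 10⁻⁴) = 0.023771 rad s⁻¹, so T = 2π/N = 264.32 s = 4.4053 min ≈ 4.41 min.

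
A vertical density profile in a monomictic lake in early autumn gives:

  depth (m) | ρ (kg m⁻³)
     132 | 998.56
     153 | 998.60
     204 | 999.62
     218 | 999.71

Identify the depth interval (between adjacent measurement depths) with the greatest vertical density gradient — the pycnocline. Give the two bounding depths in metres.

Compute the density gradient over each adjacent pair:
  132–153 m: Δρ/Δz = 0.04/21 = 1.9 × 10⁻³ kg m⁻⁴
  153–204 m: Δρ/Δz = 1.02/51 = 0.020 kg m⁻⁴
  204–218 m: Δρ/Δz = 0.09/14 = 6.4 × 10⁻³ kg m⁻⁴
The largest gradient is in the 153–204 m interval — the pycnocline.

153–204 m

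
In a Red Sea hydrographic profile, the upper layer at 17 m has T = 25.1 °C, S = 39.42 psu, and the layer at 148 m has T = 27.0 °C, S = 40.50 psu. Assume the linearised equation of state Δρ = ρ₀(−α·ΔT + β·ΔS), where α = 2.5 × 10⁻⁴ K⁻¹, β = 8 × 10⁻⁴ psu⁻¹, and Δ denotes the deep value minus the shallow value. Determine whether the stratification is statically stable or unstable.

stable

ΔT = 27.0 − 25.1 = +1.9 K and ΔS = 40.50 − 39.42 = +1.08 psu (deep − shallow).
−αΔT = -4.75 × 10⁻⁴; βΔS = 8.64 × 10⁻⁴; sum Δρ/ρ₀ = 3.89 × 10⁻⁴.
Δρ/ρ₀ > 0, so Δρ > 0: deeper water is denser → statically stable.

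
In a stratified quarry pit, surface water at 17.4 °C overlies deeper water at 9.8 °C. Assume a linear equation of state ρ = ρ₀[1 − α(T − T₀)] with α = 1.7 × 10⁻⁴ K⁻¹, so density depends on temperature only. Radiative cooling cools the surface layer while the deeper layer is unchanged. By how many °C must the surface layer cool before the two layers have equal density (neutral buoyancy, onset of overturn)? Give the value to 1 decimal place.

7.6 °C

With temperature the only control, equal density requires T_surf′ = T_deep.
T_surf′ = 9.8 °C.
Cooling required: 17.4 − 9.8 = 7.6 °C.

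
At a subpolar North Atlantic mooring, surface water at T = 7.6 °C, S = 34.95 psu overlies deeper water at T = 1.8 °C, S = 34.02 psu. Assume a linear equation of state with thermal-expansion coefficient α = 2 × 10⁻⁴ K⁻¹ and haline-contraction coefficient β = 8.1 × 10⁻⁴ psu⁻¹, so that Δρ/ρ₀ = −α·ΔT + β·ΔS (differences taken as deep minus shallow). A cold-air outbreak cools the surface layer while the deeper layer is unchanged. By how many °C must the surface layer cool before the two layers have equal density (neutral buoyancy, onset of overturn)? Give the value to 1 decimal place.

2.0 °C

Neutral buoyancy requires Δρ = 0, i.e. −α(T_deep − T_surf′) + β(S_deep − S_surf) = 0.
T_surf′ = T_deep − (β/α)·ΔS = 1.8 − (8.1 × 10⁻⁴/2 × 10⁻⁴)·(-0.93) = 5.567 °C.
Cooling required: 7.6 − (5.567) = 2.033 °C.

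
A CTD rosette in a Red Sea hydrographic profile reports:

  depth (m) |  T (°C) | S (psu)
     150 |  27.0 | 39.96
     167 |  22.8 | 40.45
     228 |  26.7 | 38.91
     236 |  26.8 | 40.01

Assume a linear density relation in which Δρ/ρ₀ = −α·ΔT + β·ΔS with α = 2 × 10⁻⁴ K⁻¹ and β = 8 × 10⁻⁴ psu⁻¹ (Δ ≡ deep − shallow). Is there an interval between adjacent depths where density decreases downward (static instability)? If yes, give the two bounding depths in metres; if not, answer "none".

167–228 m

Evaluate Δρ/ρ₀ = −αΔT + βΔS across each adjacent pair:
  150–167 m: −αΔT+βΔS = −(2 × 10⁻⁴)(-4.2)+(8 × 10⁻⁴)(+0.49) = 1.2 × 10⁻³ → stable
  167–228 m: −αΔT+βΔS = −(2 × 10⁻⁴)(+3.9)+(8 × 10⁻⁴)(-1.54) = -2.0 × 10⁻³ → UNSTABLE
  228–236 m: −αΔT+βΔS = −(2 × 10⁻⁴)(+0.1)+(8 × 10⁻⁴)(+1.10) = 8.6 × 10⁻⁴ → stable
The 167–228 m interval has Δρ < 0: lighter water underlies denser water.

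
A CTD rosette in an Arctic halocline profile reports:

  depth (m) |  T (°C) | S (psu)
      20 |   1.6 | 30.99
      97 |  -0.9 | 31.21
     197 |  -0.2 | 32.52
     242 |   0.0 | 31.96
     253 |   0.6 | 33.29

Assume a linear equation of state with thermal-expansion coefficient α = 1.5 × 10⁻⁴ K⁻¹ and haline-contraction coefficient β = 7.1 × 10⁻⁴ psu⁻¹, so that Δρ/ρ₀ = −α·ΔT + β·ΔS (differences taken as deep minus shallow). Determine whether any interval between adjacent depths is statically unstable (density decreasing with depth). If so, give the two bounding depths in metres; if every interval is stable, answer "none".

197–242 m

Evaluate Δρ/ρ₀ = −αΔT + βΔS across each adjacent pair:
  20–97 m: −αΔT+βΔS = −(1.5 × 10⁻⁴)(-2.5)+(7.1 × 10⁻⁴)(+0.22) = 5.3 × 10⁻⁴ → stable
  97–197 m: −αΔT+βΔS = −(1.5 × 10⁻⁴)(+0.7)+(7.1 × 10⁻⁴)(+1.31) = 8.3 × 10⁻⁴ → stable
  197–242 m: −αΔT+βΔS = −(1.5 × 10⁻⁴)(+0.2)+(7.1 × 10⁻⁴)(-0.56) = -4.3 × 10⁻⁴ → UNSTABLE
  242–253 m: −αΔT+βΔS = −(1.5 × 10⁻⁴)(+0.6)+(7.1 × 10⁻⁴)(+1.33) = 8.5 × 10⁻⁴ → stable
The 197–242 m interval has Δρ < 0: lighter water underlies denser water.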